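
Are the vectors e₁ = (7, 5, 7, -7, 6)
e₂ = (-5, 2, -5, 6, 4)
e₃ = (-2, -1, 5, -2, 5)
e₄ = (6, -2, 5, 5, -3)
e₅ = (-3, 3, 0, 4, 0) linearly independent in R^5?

linearly independent

Place the vectors as rows of a 5×5 matrix and reduce to echelon form.
The reduction yields 5 nonzero rows, so the rank is 5.
Since rank = 5 (the number of vectors), the set is linearly independent.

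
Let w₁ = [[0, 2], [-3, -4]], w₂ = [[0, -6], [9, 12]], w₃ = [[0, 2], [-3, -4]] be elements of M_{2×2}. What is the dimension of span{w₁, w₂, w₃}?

Pass to coordinate vectors with respect to the basis {E₁₁, E₁₂, E₂₁, E₂₂}.
Row-reduce the 3×4 matrix with these as rows.
There is 1 pivot column, so rank = 1.

dim = 1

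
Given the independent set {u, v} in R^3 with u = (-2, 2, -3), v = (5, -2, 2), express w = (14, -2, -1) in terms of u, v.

w = 3u + 4v

Set up the augmented matrix [u | v | w] and row-reduce.
The system has the unique solution (a₁, a₂) = (3, 4).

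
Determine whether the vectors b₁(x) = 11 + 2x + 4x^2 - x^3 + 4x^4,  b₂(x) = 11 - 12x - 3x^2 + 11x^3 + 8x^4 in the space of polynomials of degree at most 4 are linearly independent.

Take coordinates with respect to the standard basis {1, x, …, x^4}.
Row-reduce the matrix whose columns are b₁, b₂.
The reduction yields 2 nonzero rows, so the rank is 2.
Since rank = 2 (the number of vectors), the set is linearly independent.

linearly independent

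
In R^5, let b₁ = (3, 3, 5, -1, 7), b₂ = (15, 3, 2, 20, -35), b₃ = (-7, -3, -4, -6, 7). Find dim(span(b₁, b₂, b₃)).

2

Form the matrix with b₁, b₂, b₃ as columns and reduce.
The echelon form has 2 nonzero rows, so the rank is 2.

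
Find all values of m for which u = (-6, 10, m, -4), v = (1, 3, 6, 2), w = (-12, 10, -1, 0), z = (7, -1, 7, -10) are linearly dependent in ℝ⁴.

m = 20/3

Place the vectors as rows of a 4×4 matrix; dependence ⇔ determinant zero.
Cofactor expansion gives det = 3840 - 576*m.
This vanishes exactly when m = 20/3.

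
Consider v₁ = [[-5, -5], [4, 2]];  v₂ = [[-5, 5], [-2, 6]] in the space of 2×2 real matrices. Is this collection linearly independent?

Take coordinates with respect to the standard basis {E₁₁, E₁₂, E₂₁, E₂₂}.
Row-reduce the matrix whose columns are v₁, v₂.
The reduction yields 2 nonzero rows, so the rank is 2.
Since rank = 2 (the number of vectors), the set is linearly independent.

linearly independent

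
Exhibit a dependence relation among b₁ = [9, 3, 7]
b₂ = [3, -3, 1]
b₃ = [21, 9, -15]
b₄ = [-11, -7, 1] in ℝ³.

2b₁ - 2b₂ + b₃ + 3b₄ = 0

Write the vectors as columns of a matrix and find a nonzero vector in its null space.
One solution (up to scaling) is (2, -2, 1, 3).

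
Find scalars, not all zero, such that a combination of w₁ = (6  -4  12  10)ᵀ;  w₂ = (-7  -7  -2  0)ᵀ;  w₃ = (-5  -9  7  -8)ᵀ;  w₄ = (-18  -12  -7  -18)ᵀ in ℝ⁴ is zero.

w₁ - w₂ - w₃ + w₄ = 0

Set up α₁w₁ + … + α₄w₄ = 0 and solve the homogeneous system.
One solution (up to scaling) is (1, -1, -1, 1).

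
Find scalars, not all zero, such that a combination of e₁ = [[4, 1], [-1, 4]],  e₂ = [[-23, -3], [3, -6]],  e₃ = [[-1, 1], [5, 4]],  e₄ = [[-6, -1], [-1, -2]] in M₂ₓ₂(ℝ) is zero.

e₁ + e₂ - e₃ - 3e₄ = 0

Take coordinates with respect to {E₁₁, E₁₂, E₂₁, E₂₂}.
Row-reduce the matrix with e₁, e₂, e₃, e₄ as columns; the null space gives the coefficients.
One solution (up to scaling) is (1, 1, -1, -3).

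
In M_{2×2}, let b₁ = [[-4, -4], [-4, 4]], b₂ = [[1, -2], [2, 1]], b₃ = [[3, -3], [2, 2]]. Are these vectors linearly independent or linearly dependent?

linearly independent

Write each element as a coordinate vector in ℝ⁴ using {E₁₁, E₁₂, E₂₁, E₂₂}.
Place the vectors as rows of a 3×4 matrix and reduce to echelon form.
The reduction yields 3 nonzero rows, so the rank is 3.
Since rank = 3 (the number of vectors), the set is linearly independent.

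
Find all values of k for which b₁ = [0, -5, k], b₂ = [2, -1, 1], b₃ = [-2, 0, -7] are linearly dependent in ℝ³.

k = -30

The vectors are dependent exactly when the determinant of the matrix with rows b₁, b₂, b₃ vanishes.
Expanding, det = -2*k - 60.
Setting this to zero gives k = -30.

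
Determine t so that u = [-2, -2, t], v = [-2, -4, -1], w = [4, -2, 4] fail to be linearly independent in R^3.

t = -7/5

Place the vectors as rows of a 3×3 matrix; dependence ⇔ determinant zero.
Expanding, det = 20*t + 28.
Solving 20*t + 28 = 0 yields t = -7/5.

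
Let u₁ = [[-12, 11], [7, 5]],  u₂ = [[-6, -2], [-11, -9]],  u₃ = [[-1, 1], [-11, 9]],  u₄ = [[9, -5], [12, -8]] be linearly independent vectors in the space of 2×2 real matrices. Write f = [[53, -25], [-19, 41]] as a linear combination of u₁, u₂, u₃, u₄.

f = -4u₁ - 4u₂ + u₃ - 2u₄

Take coordinate vectors relative to {E₁₁, E₁₂, E₂₁, E₂₂}.
Write f = α₁u₁ + … + α₄u₄ and equate components.
The system has the unique solution (α₁, …, α₄) = (-4, -4, 1, -2).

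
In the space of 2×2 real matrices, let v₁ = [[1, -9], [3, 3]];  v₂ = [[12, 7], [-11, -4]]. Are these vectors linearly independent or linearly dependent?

Take coordinates with respect to the standard basis {E₁₁, E₁₂, E₂₁, E₂₂}.
Place the vectors as rows of a 2×4 matrix and reduce to echelon form.
The reduction yields 2 nonzero rows, so the rank is 2.
Since rank = 2 (the number of vectors), the set is linearly independent.

linearly independent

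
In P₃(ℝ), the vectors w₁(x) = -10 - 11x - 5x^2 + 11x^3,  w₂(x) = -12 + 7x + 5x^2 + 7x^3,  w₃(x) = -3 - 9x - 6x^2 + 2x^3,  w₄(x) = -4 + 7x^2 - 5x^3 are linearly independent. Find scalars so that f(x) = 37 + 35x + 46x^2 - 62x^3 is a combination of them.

f = -2w₁ - 2w₂ - 3w₃ + 4w₄

Work in coordinates with respect to the standard basis {1, x, …, x^3}.
Set up the augmented matrix [w₁ | w₂ | w₃ | w₄ | f] and row-reduce.
Row-reducing the augmented matrix gives the unique coefficients (a₁, …, a₄) = (-2, -2, -3, 4).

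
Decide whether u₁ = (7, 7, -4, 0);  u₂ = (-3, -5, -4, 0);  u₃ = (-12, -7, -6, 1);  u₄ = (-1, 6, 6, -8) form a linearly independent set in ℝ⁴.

linearly independent

Form the 4×4 matrix with these as columns; its determinant is -3244.
A nonzero determinant means the columns are linearly independent.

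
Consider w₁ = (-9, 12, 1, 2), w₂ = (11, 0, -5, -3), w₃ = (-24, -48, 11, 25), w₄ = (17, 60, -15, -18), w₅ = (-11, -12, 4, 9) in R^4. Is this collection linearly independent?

linearly dependent

There are 5 vectors in a 4-dimensional space, so they cannot be linearly independent.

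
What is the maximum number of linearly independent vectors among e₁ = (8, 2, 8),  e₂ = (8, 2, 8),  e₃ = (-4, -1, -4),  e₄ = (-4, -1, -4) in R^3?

Row-reduce the 4×3 matrix with these as rows.
Reduction leaves 1 leading entry, giving rank 1.
(With 4 elements in a 3-dimensional space the rank is at most 3.)

1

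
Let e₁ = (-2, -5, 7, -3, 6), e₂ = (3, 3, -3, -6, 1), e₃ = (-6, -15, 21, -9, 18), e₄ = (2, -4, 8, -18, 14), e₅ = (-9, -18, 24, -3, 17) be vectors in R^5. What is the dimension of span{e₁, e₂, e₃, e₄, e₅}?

2

Form the matrix with e₁, e₂, e₃, e₄, e₅ as columns and reduce.
The echelon form has 2 nonzero rows, so the rank is 2.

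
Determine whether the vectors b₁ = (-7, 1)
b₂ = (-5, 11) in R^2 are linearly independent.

Row-reduce the matrix whose columns are b₁, b₂.
The reduction yields 2 nonzero rows, so the rank is 2.
Since rank = 2 (the number of vectors), the set is linearly independent.

linearly independent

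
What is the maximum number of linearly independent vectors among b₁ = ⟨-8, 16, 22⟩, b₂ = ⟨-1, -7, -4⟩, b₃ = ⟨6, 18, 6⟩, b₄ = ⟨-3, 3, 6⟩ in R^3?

2

Form the matrix with b₁, b₂, b₃, b₄ as columns and reduce.
Exactly 2 pivots survive; hence the rank is 2.
(With 4 elements in a 3-dimensional space the rank is at most 3.)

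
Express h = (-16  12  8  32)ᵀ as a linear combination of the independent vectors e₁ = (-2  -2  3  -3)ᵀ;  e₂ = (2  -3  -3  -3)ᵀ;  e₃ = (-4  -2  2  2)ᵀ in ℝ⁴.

Since e₁, e₂, e₃ are independent, the coefficients expressing h are uniquely determined by a linear system.
The system has the unique solution (c₁, c₂, c₃) = (-4, -4, 4).

h = -4e₁ - 4e₂ + 4e₃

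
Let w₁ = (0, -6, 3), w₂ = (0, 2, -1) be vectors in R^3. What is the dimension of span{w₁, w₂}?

Apply Gaussian elimination to the matrix whose rows are w₁, w₂.
The echelon form has 1 nonzero row, so the rank is 1.

dim = 1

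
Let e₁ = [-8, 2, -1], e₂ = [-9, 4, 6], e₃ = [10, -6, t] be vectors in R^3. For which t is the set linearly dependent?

The vectors are dependent exactly when the determinant of the matrix with rows e₁, e₂, e₃ vanishes.
Cofactor expansion gives det = -14*t - 182.
Solving -14*t - 182 = 0 yields t = -13.

t = -13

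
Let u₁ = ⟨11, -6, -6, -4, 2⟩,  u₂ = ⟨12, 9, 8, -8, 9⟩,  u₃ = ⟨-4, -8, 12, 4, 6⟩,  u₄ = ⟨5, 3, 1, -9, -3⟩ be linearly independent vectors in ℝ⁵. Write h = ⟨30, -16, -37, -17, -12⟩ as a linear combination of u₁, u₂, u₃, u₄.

h = 3u₁ - u₂ - u₃ + u₄

Write h = c₁u₁ + … + c₄u₄ and equate components.
Back-substitution yields (c₁, …, c₄) = (3, -1, -1, 1).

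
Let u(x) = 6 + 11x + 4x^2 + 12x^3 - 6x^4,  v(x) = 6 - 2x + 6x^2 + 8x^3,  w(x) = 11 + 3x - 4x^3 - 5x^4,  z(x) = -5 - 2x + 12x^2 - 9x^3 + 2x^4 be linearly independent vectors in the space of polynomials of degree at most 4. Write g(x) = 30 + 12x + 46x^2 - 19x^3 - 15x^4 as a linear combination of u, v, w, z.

g = u + v + 3w + 3z

Work in coordinates with respect to the standard basis {1, x, …, x^4}.
Solve the system with u, v, w, z as columns and g as the right-hand side.
Row-reducing the augmented matrix gives the unique coefficients (α₁, …, α₄) = (1, 1, 3, 3).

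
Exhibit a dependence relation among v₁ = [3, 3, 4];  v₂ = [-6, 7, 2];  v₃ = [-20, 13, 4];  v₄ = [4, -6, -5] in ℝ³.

2v₁ - v₂ + v₃ + 2v₄ = 0

Solve the homogeneous system with v₁, v₂, v₃, v₄ as columns by row-reducing the coefficient matrix.
The free variable yields coefficients (2, -1, 1, 2) (any nonzero multiple also works).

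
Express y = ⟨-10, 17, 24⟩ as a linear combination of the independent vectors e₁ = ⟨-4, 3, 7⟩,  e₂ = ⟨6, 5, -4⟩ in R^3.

Since e₁, e₂ are independent, the coefficients expressing y are uniquely determined by a linear system.
Back-substitution yields (c₁, c₂) = (4, 1).

y = 4e₁ + e₂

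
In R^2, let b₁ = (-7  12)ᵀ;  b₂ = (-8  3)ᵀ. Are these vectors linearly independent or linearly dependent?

linearly independent

Place the vectors as rows of a 2×2 matrix and reduce to echelon form.
The reduction yields 2 nonzero rows, so the rank is 2.
Since rank = 2 (the number of vectors), the set is linearly independent.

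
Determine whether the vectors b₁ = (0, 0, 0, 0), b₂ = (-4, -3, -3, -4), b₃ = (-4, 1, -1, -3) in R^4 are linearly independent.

linearly dependent

One of the vectors is the zero vector, so the set is linearly dependent.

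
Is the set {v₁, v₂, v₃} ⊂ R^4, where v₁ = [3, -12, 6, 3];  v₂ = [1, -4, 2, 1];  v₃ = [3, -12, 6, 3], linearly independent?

Row-reduce the matrix whose columns are v₁, v₂, v₃.
The reduction yields 1 nonzero row, so the rank is 1.
Since rank 1 < 3, the set is linearly dependent.
Indeed v₁ - 3v₂ = 0.

linearly dependent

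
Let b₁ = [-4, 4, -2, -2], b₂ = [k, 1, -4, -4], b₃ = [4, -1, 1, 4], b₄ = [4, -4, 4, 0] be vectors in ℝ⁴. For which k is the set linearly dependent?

k = -25/4

The set is linearly dependent precisely when det[b₁; b₂; b₃; b₄] = 0.
The determinant works out to 32*k + 200.
Setting this to zero gives k = -25/4.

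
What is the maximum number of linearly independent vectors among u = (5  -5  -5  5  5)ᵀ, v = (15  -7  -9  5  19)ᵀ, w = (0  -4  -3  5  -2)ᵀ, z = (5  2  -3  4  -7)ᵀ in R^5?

3

Apply Gaussian elimination to the matrix whose rows are u, v, w, z.
Reduction leaves 3 leading entries, giving rank 3.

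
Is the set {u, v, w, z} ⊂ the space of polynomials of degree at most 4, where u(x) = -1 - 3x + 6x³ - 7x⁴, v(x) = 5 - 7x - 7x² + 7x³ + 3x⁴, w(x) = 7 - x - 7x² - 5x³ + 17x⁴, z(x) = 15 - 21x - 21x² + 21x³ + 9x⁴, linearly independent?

linearly dependent

Write each element as a coordinate vector in ℝ⁵ using {1, x, …, x⁴}.
One vector is a scalar multiple of another, so the set is dependent.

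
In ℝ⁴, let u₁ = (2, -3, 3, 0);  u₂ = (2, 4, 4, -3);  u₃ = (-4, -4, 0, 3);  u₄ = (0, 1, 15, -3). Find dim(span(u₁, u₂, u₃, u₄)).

3

Apply Gaussian elimination to the matrix whose rows are u₁, u₂, u₃, u₄.
There are 3 pivot columns, so rank = 3.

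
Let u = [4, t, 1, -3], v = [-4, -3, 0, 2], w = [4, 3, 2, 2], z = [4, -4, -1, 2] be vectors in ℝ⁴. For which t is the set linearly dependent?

Place the vectors as rows of a 4×4 matrix; dependence ⇔ determinant zero.
Cofactor expansion gives det = 48*t - 312.
Solving 48*t - 312 = 0 yields t = 13/2.

t = 13/2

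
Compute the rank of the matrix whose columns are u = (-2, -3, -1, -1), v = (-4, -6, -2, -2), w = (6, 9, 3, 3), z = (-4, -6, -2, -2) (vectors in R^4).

1

Put the 4×4 matrix [u|v|w|z] into echelon form.
Reduction leaves 1 leading entry, giving rank 1.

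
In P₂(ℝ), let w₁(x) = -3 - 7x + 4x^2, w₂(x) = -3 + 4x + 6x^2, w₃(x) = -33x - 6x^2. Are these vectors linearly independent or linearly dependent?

Take coordinates with respect to the standard basis {1, x, x^2}.
Row-reduce the matrix whose columns are w₁, w₂, w₃.
The reduction yields 2 nonzero rows, so the rank is 2.
Since rank 2 < 3, the set is linearly dependent.

linearly dependent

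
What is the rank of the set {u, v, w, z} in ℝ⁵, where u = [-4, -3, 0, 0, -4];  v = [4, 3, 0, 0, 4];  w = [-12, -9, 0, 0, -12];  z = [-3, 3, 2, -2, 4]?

Apply Gaussian elimination to the matrix whose rows are u, v, w, z.
Exactly 2 pivots survive; hence the rank is 2.

rank 2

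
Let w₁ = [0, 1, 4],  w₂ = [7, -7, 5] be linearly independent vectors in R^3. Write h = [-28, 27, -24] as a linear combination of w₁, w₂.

h = -w₁ - 4w₂

Set up the augmented matrix [w₁ | w₂ | h] and row-reduce.
Back-substitution yields (a₁, a₂) = (-1, -4).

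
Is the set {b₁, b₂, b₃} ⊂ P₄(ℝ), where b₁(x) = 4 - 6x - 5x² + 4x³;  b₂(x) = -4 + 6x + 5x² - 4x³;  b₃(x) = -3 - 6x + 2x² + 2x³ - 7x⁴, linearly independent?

Write each element as a coordinate vector in ℝ⁵ using {1, x, …, x⁴}.
Row-reduce the matrix whose columns are b₁, b₂, b₃.
The reduction yields 2 nonzero rows, so the rank is 2.
Since rank 2 < 3, the set is linearly dependent.

linearly dependent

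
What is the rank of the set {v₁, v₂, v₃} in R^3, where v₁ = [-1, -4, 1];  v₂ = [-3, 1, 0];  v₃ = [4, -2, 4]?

rank 3

Row-reduce the 3×3 matrix with these as rows.
Exactly 3 pivots survive; hence the rank is 3.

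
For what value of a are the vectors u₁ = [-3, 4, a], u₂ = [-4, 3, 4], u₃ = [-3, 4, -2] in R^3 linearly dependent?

a = -2

Dependence holds iff the 3×3 matrix [u₁ u₂ u₃] is singular.
The determinant works out to -7*a - 14.
Solving -7*a - 14 = 0 yields a = -2.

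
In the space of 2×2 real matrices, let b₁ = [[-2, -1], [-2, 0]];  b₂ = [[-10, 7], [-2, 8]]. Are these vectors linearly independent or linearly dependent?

Write each element as a coordinate vector in ℝ⁴ using {E₁₁, E₁₂, E₂₁, E₂₂}.
Row-reduce the matrix whose columns are b₁, b₂.
The reduction yields 2 nonzero rows, so the rank is 2.
Since rank = 2 (the number of vectors), the set is linearly independent.

linearly independent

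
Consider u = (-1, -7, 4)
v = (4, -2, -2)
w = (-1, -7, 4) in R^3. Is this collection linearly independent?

Two of the vectors are equal, giving an immediate dependence.

linearly dependent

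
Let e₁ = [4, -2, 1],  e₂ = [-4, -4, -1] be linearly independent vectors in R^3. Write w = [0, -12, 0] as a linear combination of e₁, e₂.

Set up the augmented matrix [e₁ | e₂ | w] and row-reduce.
The system has the unique solution (α₁, α₂) = (2, 2).

w = 2e₁ + 2e₂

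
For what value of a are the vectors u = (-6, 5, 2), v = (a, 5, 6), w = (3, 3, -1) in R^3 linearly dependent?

The vectors are dependent exactly when the determinant of the matrix with rows u, v, w vanishes.
The determinant works out to 11*a + 198.
This vanishes exactly when a = -18.

a = -18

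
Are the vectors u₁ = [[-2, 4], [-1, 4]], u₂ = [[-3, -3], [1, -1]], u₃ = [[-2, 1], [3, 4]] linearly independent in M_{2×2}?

linearly independent

Write each element as a coordinate vector in ℝ⁴ using {E₁₁, E₁₂, E₂₁, E₂₂}.
Row-reduce the matrix whose columns are u₁, u₂, u₃.
The reduction yields 3 nonzero rows, so the rank is 3.
Since rank = 3 (the number of vectors), the set is linearly independent.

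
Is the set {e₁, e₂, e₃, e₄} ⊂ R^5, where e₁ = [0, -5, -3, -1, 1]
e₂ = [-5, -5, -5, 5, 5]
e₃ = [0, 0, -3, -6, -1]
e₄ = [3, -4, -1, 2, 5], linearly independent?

linearly independent

Row-reduce the matrix whose columns are e₁, e₂, e₃, e₄.
The reduction yields 4 nonzero rows, so the rank is 4.
Since rank = 4 (the number of vectors), the set is linearly independent.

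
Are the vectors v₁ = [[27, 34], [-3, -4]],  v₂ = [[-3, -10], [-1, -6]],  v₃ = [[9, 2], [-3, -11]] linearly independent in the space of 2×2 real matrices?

Write each element as a coordinate vector in ℝ⁴ using {E₁₁, E₁₂, E₂₁, E₂₂}.
Row-reduce the matrix whose columns are v₁, v₂, v₃.
The reduction yields 2 nonzero rows, so the rank is 2.
Since rank 2 < 3, the set is linearly dependent.
Indeed v₁ + 3v₂ - 2v₃ = 0.

linearly dependent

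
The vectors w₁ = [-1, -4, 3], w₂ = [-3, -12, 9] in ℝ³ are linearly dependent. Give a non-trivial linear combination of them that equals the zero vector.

3w₁ - w₂ = 0

Write the vectors as columns of a matrix and find a nonzero vector in its null space.
One solution (up to scaling) is (3, -1).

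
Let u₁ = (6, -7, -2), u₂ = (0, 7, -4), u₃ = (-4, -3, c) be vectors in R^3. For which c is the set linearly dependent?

Dependence holds iff the 3×3 matrix [u₁ u₂ u₃] is singular.
The determinant works out to 42*c - 240.
Setting this to zero gives c = 40/7.

c = 40/7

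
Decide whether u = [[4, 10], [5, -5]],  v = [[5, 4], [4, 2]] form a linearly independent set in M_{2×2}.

Write each element as a coordinate vector in ℝ⁴ using {E₁₁, E₁₂, E₂₁, E₂₂}.
Place the vectors as rows of a 2×4 matrix and reduce to echelon form.
The reduction yields 2 nonzero rows, so the rank is 2.
Since rank = 2 (the number of vectors), the set is linearly independent.

linearly independent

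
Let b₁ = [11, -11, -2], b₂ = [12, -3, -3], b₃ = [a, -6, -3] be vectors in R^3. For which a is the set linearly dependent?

a = 13

Place the vectors as rows of a 3×3 matrix; dependence ⇔ determinant zero.
Cofactor expansion gives det = 27*a - 351.
This vanishes exactly when a = 13.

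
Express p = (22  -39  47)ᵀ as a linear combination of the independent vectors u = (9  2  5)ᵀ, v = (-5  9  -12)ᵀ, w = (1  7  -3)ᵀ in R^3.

p = u - 3v - 2w

Since u, v, w are independent, the coefficients expressing p are uniquely determined by a linear system.
The system has the unique solution (a₁, a₂, a₃) = (1, -3, -2).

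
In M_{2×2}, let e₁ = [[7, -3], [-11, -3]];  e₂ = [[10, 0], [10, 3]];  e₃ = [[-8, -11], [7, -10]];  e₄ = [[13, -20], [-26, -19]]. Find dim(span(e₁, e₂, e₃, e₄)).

dim = 3

Represent each element by its coordinate vector in ℝ⁴.
Form the matrix with e₁, e₂, e₃, e₄ as columns and reduce.
The echelon form has 3 nonzero rows, so the rank is 3.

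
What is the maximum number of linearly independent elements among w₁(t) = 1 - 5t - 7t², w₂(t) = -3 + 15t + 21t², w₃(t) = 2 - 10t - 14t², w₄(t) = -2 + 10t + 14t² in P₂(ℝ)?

1

Pass to coordinate vectors with respect to the basis {1, t, t²}.
Row-reduce the 4×3 matrix with these as rows.
There is 1 pivot column, so rank = 1.
(With 4 elements in a 3-dimensional space the rank is at most 3.)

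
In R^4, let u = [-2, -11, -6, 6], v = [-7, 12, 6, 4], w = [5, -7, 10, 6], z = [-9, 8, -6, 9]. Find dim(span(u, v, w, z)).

Form the matrix with u, v, w, z as columns and reduce.
The echelon form has 4 nonzero rows, so the rank is 4.

4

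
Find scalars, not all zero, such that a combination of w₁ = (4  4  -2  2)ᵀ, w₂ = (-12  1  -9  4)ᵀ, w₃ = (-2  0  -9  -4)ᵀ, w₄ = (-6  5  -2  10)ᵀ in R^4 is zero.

Solve the homogeneous system with w₁, w₂, w₃, w₄ as columns by row-reducing the coefficient matrix.
A generator of the null space is (1, 1, -1, -1).

w₁ + w₂ - w₃ - w₄ = 0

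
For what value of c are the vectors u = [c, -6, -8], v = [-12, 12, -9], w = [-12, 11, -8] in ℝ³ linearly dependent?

c = 56

The vectors are dependent exactly when the determinant of the matrix with rows u, v, w vanishes.
Cofactor expansion gives det = 3*c - 168.
Solving 3*c - 168 = 0 yields c = 56.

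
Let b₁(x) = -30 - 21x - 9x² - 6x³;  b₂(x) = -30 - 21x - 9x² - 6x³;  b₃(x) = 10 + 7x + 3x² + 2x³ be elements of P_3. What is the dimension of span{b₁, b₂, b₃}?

1

Pass to coordinate vectors with respect to the basis {1, x, …, x³}.
Put the 4×3 matrix [b₁|b₂|b₃] into echelon form.
There is 1 pivot column, so rank = 1.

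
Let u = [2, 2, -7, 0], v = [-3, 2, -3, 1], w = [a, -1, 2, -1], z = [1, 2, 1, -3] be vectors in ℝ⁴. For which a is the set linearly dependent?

a = 2

The vectors are dependent exactly when the determinant of the matrix with rows u, v, w, z vanishes.
Expanding, det = 80 - 40*a.
This vanishes exactly when a = 2.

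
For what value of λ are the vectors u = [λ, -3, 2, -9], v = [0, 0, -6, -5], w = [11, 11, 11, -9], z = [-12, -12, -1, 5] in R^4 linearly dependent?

λ = -3

Place the vectors as rows of a 4×4 matrix; dependence ⇔ determinant zero.
The determinant works out to -923*λ - 2769.
Setting this to zero gives λ = -3.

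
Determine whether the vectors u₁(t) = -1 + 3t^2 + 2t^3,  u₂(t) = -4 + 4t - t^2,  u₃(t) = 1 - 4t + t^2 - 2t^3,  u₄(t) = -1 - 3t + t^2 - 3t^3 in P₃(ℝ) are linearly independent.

Write each element as a coordinate vector in ℝ⁴ using {1, t, …, t^3}.
Row-reduce the matrix whose columns are u₁, u₂, u₃, u₄.
The reduction yields 4 nonzero rows, so the rank is 4.
Since rank = 4 (the number of vectors), the set is linearly independent.

linearly independent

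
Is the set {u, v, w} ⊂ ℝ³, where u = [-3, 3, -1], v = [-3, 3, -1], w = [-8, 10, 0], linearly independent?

linearly dependent

Two of the vectors are equal, giving an immediate dependence.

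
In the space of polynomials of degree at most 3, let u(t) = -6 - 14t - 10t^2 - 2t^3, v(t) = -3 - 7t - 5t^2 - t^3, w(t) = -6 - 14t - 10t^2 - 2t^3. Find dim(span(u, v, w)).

Use coordinates relative to {1, t, …, t^3}.
Form the matrix with u, v, w as columns and reduce.
The echelon form has 1 nonzero row, so the rank is 1.

dim = 1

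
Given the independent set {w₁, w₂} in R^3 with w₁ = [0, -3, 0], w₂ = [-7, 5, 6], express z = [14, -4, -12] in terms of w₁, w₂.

Write z = a₁w₁ + a₂w₂ and equate components.
Row-reducing the augmented matrix gives the unique coefficients (a₁, a₂) = (-2, -2).

z = -2w₁ - 2w₂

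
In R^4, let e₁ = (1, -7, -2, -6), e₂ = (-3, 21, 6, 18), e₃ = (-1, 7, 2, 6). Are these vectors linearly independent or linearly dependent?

Row-reduce the matrix whose columns are e₁, e₂, e₃.
The reduction yields 1 nonzero row, so the rank is 1.
Since rank 1 < 3, the set is linearly dependent.
Indeed 3e₁ + e₂ = 0.

linearly dependent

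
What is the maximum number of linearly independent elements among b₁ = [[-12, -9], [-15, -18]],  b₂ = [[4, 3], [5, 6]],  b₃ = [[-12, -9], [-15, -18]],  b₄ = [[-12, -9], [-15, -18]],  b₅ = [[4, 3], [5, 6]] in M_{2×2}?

1

Pass to coordinate vectors with respect to the basis {E₁₁, E₁₂, E₂₁, E₂₂}.
Form the matrix with b₁, b₂, b₃, b₄, b₅ as columns and reduce.
Reduction leaves 1 leading entry, giving rank 1.
(With 5 elements in a 4-dimensional space the rank is at most 4.)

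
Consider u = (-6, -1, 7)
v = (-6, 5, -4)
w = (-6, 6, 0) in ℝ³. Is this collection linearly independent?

Place the vectors as rows of a 3×3 matrix and reduce to echelon form.
The reduction yields 3 nonzero rows, so the rank is 3.
Since rank = 3 (the number of vectors), the set is linearly independent.

linearly independent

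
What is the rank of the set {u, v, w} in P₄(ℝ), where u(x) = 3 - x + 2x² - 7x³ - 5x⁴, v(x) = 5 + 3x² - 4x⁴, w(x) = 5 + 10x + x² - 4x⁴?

3

Use coordinates relative to {1, x, …, x⁴}.
Apply Gaussian elimination to the matrix whose rows are u, v, w.
There are 3 pivot columns, so rank = 3.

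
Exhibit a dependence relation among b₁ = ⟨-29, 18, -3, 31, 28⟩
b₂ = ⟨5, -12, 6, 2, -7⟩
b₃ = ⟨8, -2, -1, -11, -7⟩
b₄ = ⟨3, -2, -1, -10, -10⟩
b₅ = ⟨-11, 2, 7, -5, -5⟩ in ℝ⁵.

b₁ + b₂ + 3b₃ = 0

Set up α₁b₁ + … + α₅b₅ = 0 and solve the homogeneous system.
The free variable yields coefficients (1, 1, 3, 0, 0) (any nonzero multiple also works).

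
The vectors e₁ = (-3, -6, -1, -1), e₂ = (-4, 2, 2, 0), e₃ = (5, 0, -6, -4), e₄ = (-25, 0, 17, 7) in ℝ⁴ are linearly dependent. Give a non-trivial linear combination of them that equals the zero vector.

e₁ + 3e₂ - 2e₃ - e₄ = 0

Solve the homogeneous system with e₁, e₂, e₃, e₄ as columns by row-reducing the coefficient matrix.
The free variable yields coefficients (1, 3, -2, -1) (any nonzero multiple also works).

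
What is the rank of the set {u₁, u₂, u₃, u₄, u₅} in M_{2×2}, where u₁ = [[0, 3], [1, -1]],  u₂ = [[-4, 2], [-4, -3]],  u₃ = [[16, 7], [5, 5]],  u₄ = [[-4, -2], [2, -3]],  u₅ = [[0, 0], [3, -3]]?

Use coordinates relative to {E₁₁, E₁₂, E₂₁, E₂₂}.
Put the 4×5 matrix [u₁|u₂|u₃|u₄|u₅] into echelon form.
Reduction leaves 4 leading entries, giving rank 4.
(With 5 elements in a 4-dimensional space the rank is at most 4.)

4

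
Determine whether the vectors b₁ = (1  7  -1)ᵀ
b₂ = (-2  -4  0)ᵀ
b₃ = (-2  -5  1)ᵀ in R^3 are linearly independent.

linearly independent

Place the vectors as rows of a 3×3 matrix and reduce to echelon form.
The reduction yields 3 nonzero rows, so the rank is 3.
Since rank = 3 (the number of vectors), the set is linearly independent.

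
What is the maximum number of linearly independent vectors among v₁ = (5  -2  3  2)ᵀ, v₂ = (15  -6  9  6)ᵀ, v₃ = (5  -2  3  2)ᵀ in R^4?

1

Row-reduce the 3×4 matrix with these as rows.
Exactly 1 pivot survives; hence the rank is 1.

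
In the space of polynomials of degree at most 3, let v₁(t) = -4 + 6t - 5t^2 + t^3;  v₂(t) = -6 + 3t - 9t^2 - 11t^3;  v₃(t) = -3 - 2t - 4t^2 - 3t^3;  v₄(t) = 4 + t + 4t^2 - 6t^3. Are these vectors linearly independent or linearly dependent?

Write each element as a coordinate vector in ℝ⁴ using {1, t, …, t^3}.
Form the 4×4 matrix with these as columns; its determinant is 0.
A zero determinant means the columns are linearly dependent.
Indeed v₁ - v₂ + 2v₃ + v₄ = 0.

linearly dependent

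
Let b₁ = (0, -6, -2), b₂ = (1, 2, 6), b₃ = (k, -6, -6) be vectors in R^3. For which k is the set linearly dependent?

k = -3/4

The vectors are dependent exactly when the determinant of the matrix with rows b₁, b₂, b₃ vanishes.
The determinant works out to -32*k - 24.
Solving -32*k - 24 = 0 yields k = -3/4.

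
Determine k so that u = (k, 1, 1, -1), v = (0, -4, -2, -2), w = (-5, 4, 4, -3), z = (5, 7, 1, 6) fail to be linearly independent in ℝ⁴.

Dependence holds iff the 4×4 matrix [u v w z] is singular.
Expanding, det = 30*k + 40.
Solving 30*k + 40 = 0 yields k = -4/3.

k = -4/3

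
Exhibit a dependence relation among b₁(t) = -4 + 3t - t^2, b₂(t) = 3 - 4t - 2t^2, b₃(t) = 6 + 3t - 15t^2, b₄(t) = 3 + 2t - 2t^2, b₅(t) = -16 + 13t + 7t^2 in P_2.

Take coordinates with respect to {1, t, t^2}.
Set up α₁b₁ + … + α₅b₅ = 0 and solve the homogeneous system.
The free variable yields coefficients (3, 3, -1, 3, 0) (any nonzero multiple also works).

3b₁ + 3b₂ - b₃ + 3b₄ = 0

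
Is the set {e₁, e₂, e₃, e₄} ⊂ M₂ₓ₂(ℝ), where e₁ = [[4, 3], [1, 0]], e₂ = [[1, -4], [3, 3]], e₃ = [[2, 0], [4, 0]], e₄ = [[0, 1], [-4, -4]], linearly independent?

linearly independent

Write each element as a coordinate vector in ℝ⁴ using {E₁₁, E₁₂, E₂₁, E₂₂}.
The matrix [e₁|e₂|e₃|e₄] has determinant 230.
A nonzero determinant means the columns are linearly independent.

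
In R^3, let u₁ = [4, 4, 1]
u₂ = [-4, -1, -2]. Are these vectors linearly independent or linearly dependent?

Place the vectors as rows of a 2×3 matrix and reduce to echelon form.
The reduction yields 2 nonzero rows, so the rank is 2.
Since rank = 2 (the number of vectors), the set is linearly independent.

linearly independent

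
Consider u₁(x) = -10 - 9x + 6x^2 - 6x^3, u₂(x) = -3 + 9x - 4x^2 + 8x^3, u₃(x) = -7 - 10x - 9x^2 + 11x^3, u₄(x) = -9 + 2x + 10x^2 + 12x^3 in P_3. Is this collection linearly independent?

linearly independent

Write each element as a coordinate vector in ℝ⁴ using {1, x, …, x^3}.
Form the 4×4 matrix with these as columns; its determinant is 36294.
A nonzero determinant means the columns are linearly independent.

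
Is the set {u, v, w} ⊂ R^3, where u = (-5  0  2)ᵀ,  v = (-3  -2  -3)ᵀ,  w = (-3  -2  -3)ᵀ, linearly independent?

Two of the vectors are equal, giving an immediate dependence.

linearly dependent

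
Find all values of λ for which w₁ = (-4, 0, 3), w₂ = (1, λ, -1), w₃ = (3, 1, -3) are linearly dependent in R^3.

Dependence holds iff the 3×3 matrix [w₁ w₂ w₃] is singular.
Expanding, det = 3*λ - 1.
This vanishes exactly when λ = 1/3.

λ = 1/3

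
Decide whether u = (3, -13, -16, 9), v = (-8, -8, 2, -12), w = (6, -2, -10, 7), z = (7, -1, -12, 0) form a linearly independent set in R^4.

Row-reduce the matrix whose columns are u, v, w, z.
The reduction yields 3 nonzero rows, so the rank is 3.
Since rank 3 < 4, the set is linearly dependent.

linearly dependent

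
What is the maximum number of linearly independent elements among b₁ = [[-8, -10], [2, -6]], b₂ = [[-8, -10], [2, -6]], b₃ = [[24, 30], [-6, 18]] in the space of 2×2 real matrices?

1

Represent each element by its coordinate vector in ℝ⁴.
Put the 4×3 matrix [b₁|b₂|b₃] into echelon form.
The echelon form has 1 nonzero row, so the rank is 1.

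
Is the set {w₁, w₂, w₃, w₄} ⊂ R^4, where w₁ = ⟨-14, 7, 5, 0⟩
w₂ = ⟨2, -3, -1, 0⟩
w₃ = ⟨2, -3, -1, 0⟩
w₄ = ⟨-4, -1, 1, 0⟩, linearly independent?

linearly dependent

Two of the vectors are equal, giving an immediate dependence.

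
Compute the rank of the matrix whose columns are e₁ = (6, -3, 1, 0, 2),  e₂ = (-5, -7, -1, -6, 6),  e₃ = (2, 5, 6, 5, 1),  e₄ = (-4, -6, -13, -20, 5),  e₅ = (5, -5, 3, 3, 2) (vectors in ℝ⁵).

rank 4

Row-reduce the 5×5 matrix with these as rows.
There are 4 pivot columns, so rank = 4.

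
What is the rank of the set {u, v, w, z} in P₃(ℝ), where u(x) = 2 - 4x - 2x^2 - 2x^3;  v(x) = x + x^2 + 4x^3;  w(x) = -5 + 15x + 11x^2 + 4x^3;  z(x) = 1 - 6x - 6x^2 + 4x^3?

3

Use coordinates relative to {1, x, …, x^3}.
Put the 4×4 matrix [u|v|w|z] into echelon form.
Exactly 3 pivots survive; hence the rank is 3.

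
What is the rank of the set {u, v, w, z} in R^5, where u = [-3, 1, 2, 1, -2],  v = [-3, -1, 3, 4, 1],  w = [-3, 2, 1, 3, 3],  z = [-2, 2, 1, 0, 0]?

rank 4

Put the 5×4 matrix [u|v|w|z] into echelon form.
There are 4 pivot columns, so rank = 4.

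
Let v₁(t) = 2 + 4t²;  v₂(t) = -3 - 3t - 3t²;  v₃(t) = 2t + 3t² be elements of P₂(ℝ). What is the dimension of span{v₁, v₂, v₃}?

Use coordinates relative to {1, t, t²}.
Form the matrix with v₁, v₂, v₃ as columns and reduce.
Reduction leaves 3 leading entries, giving rank 3.

3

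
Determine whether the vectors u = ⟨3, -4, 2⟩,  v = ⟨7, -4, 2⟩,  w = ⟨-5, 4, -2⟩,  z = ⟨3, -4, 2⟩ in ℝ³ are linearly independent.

linearly dependent

There are 4 vectors in a 3-dimensional space, so they cannot be linearly independent.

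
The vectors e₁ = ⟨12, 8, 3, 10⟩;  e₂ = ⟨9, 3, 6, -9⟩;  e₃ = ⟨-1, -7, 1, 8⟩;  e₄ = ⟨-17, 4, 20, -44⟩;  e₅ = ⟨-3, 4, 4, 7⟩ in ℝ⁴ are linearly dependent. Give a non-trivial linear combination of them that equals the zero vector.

Set up α₁e₁ + … + α₅e₅ = 0 and solve the homogeneous system.
The free variable yields coefficients (3, -3, 1, 1, -3) (any nonzero multiple also works).

3e₁ - 3e₂ + e₃ + e₄ - 3e₅ = 0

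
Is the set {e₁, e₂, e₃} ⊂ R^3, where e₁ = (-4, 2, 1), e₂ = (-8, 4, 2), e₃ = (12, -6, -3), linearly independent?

linearly dependent

One vector is a scalar multiple of another, so the set is dependent.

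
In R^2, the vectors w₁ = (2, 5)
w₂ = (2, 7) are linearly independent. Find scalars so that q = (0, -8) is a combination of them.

q = 4w₁ - 4w₂

Solve the system with w₁, w₂ as columns and q as the right-hand side.
The system has the unique solution (α₁, α₂) = (4, -4).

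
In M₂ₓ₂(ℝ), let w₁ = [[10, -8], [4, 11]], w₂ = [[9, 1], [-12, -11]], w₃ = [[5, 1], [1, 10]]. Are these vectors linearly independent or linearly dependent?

linearly independent

Take coordinates with respect to the standard basis {E₁₁, E₁₂, E₂₁, E₂₂}.
Place the vectors as rows of a 3×4 matrix and reduce to echelon form.
The reduction yields 3 nonzero rows, so the rank is 3.
Since rank = 3 (the number of vectors), the set is linearly independent.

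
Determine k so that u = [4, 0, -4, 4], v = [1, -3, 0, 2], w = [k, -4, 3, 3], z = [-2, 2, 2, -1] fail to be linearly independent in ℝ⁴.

The vectors are dependent exactly when the determinant of the matrix with rows u, v, w, z vanishes.
Expanding, det = -28*k - 20.
Solving -28*k - 20 = 0 yields k = -5/7.

k = -5/7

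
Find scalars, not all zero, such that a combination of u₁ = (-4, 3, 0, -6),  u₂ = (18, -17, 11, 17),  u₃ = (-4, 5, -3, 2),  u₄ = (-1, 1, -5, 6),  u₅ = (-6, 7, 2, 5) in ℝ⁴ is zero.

Set up α₁u₁ + … + α₅u₅ = 0 and solve the homogeneous system.
One solution (up to scaling) is (3, 1, 3, 0, -1).

3u₁ + u₂ + 3u₃ - u₅ = 0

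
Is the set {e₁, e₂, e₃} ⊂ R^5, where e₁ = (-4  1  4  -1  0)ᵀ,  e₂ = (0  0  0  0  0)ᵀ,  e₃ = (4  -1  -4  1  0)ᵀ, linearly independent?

linearly dependent

One of the vectors is the zero vector, so the set is linearly dependent.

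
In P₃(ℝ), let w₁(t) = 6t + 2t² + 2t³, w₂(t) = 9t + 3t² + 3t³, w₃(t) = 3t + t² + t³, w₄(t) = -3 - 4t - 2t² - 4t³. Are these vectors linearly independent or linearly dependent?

linearly dependent

Write each element as a coordinate vector in ℝ⁴ using {1, t, …, t³}.
Row-reduce the matrix whose columns are w₁, w₂, w₃, w₄.
The reduction yields 2 nonzero rows, so the rank is 2.
Since rank 2 < 4, the set is linearly dependent.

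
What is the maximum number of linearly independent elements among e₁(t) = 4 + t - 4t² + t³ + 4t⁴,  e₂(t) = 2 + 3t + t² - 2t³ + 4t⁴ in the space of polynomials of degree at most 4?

2

Represent each element by its coordinate vector in ℝ⁵.
Row-reduce the 2×5 matrix with these as rows.
The echelon form has 2 nonzero rows, so the rank is 2.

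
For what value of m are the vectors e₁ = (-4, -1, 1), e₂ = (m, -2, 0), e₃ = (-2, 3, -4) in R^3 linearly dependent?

m = -36

Dependence holds iff the 3×3 matrix [e₁ e₂ e₃] is singular.
The determinant works out to -m - 36.
This vanishes exactly when m = -36.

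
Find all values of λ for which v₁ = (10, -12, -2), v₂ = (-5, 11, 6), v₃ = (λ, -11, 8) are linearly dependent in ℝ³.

The set is linearly dependent precisely when det[v₁; v₂; v₃] = 0.
Expanding, det = 950 - 50*λ.
Solving 950 - 50*λ = 0 yields λ = 19.

λ = 19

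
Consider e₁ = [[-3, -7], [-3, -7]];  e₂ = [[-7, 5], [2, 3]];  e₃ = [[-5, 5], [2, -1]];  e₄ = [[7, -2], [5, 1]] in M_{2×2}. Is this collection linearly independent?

linearly independent

Take coordinates with respect to the standard basis {E₁₁, E₁₂, E₂₁, E₂₂}.
Row-reduce the matrix whose columns are e₁, e₂, e₃, e₄.
The reduction yields 4 nonzero rows, so the rank is 4.
Since rank = 4 (the number of vectors), the set is linearly independent.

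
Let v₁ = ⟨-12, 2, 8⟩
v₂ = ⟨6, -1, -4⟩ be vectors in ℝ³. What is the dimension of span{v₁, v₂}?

1

Row-reduce the 2×3 matrix with these as rows.
There is 1 pivot column, so rank = 1.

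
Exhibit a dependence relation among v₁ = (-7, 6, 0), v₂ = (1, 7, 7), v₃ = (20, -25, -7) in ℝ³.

3v₁ + v₂ + v₃ = 0

Write the vectors as columns of a matrix and find a nonzero vector in its null space.
The free variable yields coefficients (3, 1, 1) (any nonzero multiple also works).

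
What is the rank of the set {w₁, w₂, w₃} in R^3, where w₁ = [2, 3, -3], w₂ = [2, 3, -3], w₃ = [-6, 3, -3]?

rank 2

Put the 3×3 matrix [w₁|w₂|w₃] into echelon form.
Exactly 2 pivots survive; hence the rank is 2.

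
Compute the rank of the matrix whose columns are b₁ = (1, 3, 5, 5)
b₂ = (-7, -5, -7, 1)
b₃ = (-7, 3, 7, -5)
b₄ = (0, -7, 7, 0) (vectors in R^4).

rank 4

Apply Gaussian elimination to the matrix whose rows are b₁, b₂, b₃, b₄.
Exactly 4 pivots survive; hence the rank is 4.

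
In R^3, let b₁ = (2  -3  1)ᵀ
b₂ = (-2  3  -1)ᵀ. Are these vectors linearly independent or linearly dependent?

linearly dependent

Place the vectors as rows of a 2×3 matrix and reduce to echelon form.
The reduction yields 1 nonzero row, so the rank is 1.
Since rank 1 < 2, the set is linearly dependent.
Indeed b₁ + b₂ = 0.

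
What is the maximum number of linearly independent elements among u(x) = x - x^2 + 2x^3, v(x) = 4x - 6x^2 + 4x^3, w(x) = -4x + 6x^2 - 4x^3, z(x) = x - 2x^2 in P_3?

Represent each element by its coordinate vector in ℝ⁴.
Apply Gaussian elimination to the matrix whose rows are u, v, w, z.
There are 2 pivot columns, so rank = 2.

2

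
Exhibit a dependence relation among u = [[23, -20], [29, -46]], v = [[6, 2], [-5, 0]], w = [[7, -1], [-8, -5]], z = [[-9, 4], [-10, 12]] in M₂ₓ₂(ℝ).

Write each element as a vector in ℝ⁴ using {E₁₁, E₁₂, E₂₁, E₂₂}.
Solve the homogeneous system with u, v, w, z as columns by row-reducing the coefficient matrix.
The free variable yields coefficients (1, 3, -2, 3) (any nonzero multiple also works).

u + 3v - 2w + 3z = 0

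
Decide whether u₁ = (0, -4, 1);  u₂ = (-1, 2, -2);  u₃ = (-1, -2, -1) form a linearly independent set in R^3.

linearly dependent

Form the 3×3 matrix with these as columns; its determinant is 0.
A zero determinant means the columns are linearly dependent.
Indeed u₁ + u₂ - u₃ = 0.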